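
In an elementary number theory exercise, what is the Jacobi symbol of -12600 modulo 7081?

Reduce the numerator: -12600 ≡ 1562 (mod 7081), so (-12600|7081) = (1562|7081).
Factor out 2: 1562 = 2·781. Since 7081 ≡ 1 (mod 8), (2|7081) = +1. Now have (781|7081).
781 ≡ 1 (mod 4), so quadratic reciprocity gives (781|7081) = (7081|781). Reduce: 7081 ≡ 52 (mod 781). Now have (52|781).
Factor out 2: 52 = 2^2·13. Since 781 ≡ 5 (mod 8), (2|781) = -1, and (2|781)^2 = +1. Now have (13|781).
13 ≡ 1 (mod 4), so quadratic reciprocity gives (13|781) = (781|13). Reduce: 781 ≡ 1 (mod 13). Now have (1|13).
(1|13) = 1. Collecting the sign factors: 1.

1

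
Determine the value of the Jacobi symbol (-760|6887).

(-760|6887)
  = (6127|6887)    [-760 ≡ 6127 mod 6887]
  = -(6887|6127)    [QR: both ≡ 3 mod 4, sign flips]
  = -(760|6127)    [6887 ≡ 760 mod 6127]
  = -(95|6127)    [6127 ≡ 7 mod 8 ⇒ (2|6127)^3 = +1]
  = (6127|95)    [QR: both ≡ 3 mod 4, sign flips]
  = (47|95)    [6127 ≡ 47 mod 95]
  = -(95|47)    [QR: both ≡ 3 mod 4, sign flips]
  = -(1|47)    [95 ≡ 1 mod 47]
  = -1    [(1|47) = 1]

-1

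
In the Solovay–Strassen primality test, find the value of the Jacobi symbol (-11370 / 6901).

(-11370 / 6901)
  = (2432 / 6901)    [-11370 ≡ 2432 mod 6901]
  = -(19 / 6901)    [6901 ≡ 5 mod 8 ⇒ (2 / 6901)^7 = -1]
  = -(6901 / 19)    [QR: 6901 ≡ 1 mod 4, sign kept]
  = -(4 / 19)    [6901 ≡ 4 mod 19]
  = -(1 / 19)    [19 ≡ 3 mod 8 ⇒ (2 / 19)^2 = +1]
  = -1    [(1 / 19) = 1]

-1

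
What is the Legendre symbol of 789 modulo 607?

1

Reduce the numerator: 789 ≡ 182 (mod 607), so (789 / 607) = (182 / 607).
Factor out 2: 182 = 2·91. Since 607 ≡ 7 (mod 8), (2 / 607) = +1. Now have (91 / 607).
Both 91 ≡ 3 and 607 ≡ 3 (mod 4), so reciprocity gives (91 / 607) = -(607 / 91). Reduce: 607 ≡ 61 (mod 91). Now have -(61 / 91).
61 ≡ 1 (mod 4), so quadratic reciprocity gives (61 / 91) = (91 / 61). Reduce: 91 ≡ 30 (mod 61). Now have -(30 / 61).
Factor out 2: 30 = 2·15. Since 61 ≡ 5 (mod 8), (2 / 61) = -1. Now have (15 / 61).
61 ≡ 1 (mod 4), so quadratic reciprocity gives (15 / 61) = (61 / 15). Reduce: 61 ≡ 1 (mod 15). Now have (1 / 15).
(1 / 15) = 1. Collecting the sign factors: 1.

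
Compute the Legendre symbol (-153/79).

1

Reduce the numerator: -153 ≡ 5 (mod 79), so (-153/79) = (5/79).
5 ≡ 1 (mod 4), so quadratic reciprocity gives (5/79) = (79/5). Reduce: 79 ≡ 4 (mod 5). Now have (4/5).
Factor out 2: 4 = 2^2. Since 5 ≡ 5 (mod 8), (2/5) = -1, and (2/5)^2 = +1. Now have (1/5).
(1/5) = 1. Collecting the sign factors: 1.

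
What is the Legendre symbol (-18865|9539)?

-1

(-18865|9539)
  = (213|9539)    [-18865 ≡ 213 mod 9539]
  = (9539|213)    [QR: 213 ≡ 1 mod 4, sign kept]
  = (167|213)    [9539 ≡ 167 mod 213]
  = (213|167)    [QR: 213 ≡ 1 mod 4, sign kept]
  = (46|167)    [213 ≡ 46 mod 167]
  = (23|167)    [167 ≡ 7 mod 8 ⇒ (2|167) = +1]
  = -(167|23)    [QR: both ≡ 3 mod 4, sign flips]
  = -(6|23)    [167 ≡ 6 mod 23]
  = -(3|23)    [23 ≡ 7 mod 8 ⇒ (2|23) = +1]
  = (23|3)    [QR: both ≡ 3 mod 4, sign flips]
  = (2|3)    [23 ≡ 2 mod 3]
  = -(1|3)    [3 ≡ 3 mod 8 ⇒ (2|3) = -1]
  = -1    [(1|3) = 1]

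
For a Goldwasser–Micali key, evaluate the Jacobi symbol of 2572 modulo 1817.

Reduce the numerator: 2572 ≡ 755 (mod 1817), so (2572 / 1817) = (755 / 1817).
1817 ≡ 1 (mod 4), so quadratic reciprocity gives (755 / 1817) = (1817 / 755). Reduce: 1817 ≡ 307 (mod 755). Now have (307 / 755).
Both 307 ≡ 3 and 755 ≡ 3 (mod 4), so reciprocity gives (307 / 755) = -(755 / 307). Reduce: 755 ≡ 141 (mod 307). Now have -(141 / 307).
141 ≡ 1 (mod 4), so quadratic reciprocity gives (141 / 307) = (307 / 141). Reduce: 307 ≡ 25 (mod 141). Now have -(25 / 141).
25 ≡ 1 (mod 4), so quadratic reciprocity gives (25 / 141) = (141 / 25). Reduce: 141 ≡ 16 (mod 25). Now have -(16 / 25).
Factor out 2: 16 = 2^4. Since 25 ≡ 1 (mod 8), (2 / 25) = +1, and (2 / 25)^4 = +1. Now have -(1 / 25).
(1 / 25) = 1. Collecting the sign factors: -1.

-1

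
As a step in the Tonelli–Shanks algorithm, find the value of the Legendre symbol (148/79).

-1

(148/79)
  = (69/79)    [148 ≡ 69 mod 79]
  = (79/69)    [QR: 69 ≡ 1 mod 4, sign kept]
  = (10/69)    [79 ≡ 10 mod 69]
  = -(5/69)    [69 ≡ 5 mod 8 ⇒ (2/69) = -1]
  = -(69/5)    [QR: 5 ≡ 1 mod 4, sign kept]
  = -(4/5)    [69 ≡ 4 mod 5]
  = -(1/5)    [5 ≡ 5 mod 8 ⇒ (2/5)^2 = +1]
  = -1    [(1/5) = 1]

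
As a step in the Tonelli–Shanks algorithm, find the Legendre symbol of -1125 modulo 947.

Reduce the numerator: -1125 ≡ 769 (mod 947), so (-1125|947) = (769|947).
769 ≡ 1 (mod 4), so quadratic reciprocity gives (769|947) = (947|769). Reduce: 947 ≡ 178 (mod 769). Now have (178|769).
Factor out 2: 178 = 2·89. Since 769 ≡ 1 (mod 8), (2|769) = +1. Now have (89|769).
89 ≡ 1 (mod 4), so quadratic reciprocity gives (89|769) = (769|89). Reduce: 769 ≡ 57 (mod 89). Now have (57|89).
57 ≡ 1 (mod 4), so quadratic reciprocity gives (57|89) = (89|57). Reduce: 89 ≡ 32 (mod 57). Now have (32|57).
Factor out 2: 32 = 2^5. Since 57 ≡ 1 (mod 8), (2|57) = +1, and (2|57)^5 = +1. Now have (1|57).
(1|57) = 1. Collecting the sign factors: 1.

1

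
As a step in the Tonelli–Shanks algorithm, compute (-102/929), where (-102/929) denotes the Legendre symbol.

Reduce the numerator: -102 ≡ 827 (mod 929), so (-102/929) = (827/929).
929 ≡ 1 (mod 4), so quadratic reciprocity gives (827/929) = (929/827). Reduce: 929 ≡ 102 (mod 827). Now have (102/827).
Factor out 2: 102 = 2·51. Since 827 ≡ 3 (mod 8), (2/827) = -1. Now have -(51/827).
Both 51 ≡ 3 and 827 ≡ 3 (mod 4), so reciprocity gives (51/827) = -(827/51). Reduce: 827 ≡ 11 (mod 51). Now have (11/51).
Both 11 ≡ 3 and 51 ≡ 3 (mod 4), so reciprocity gives (11/51) = -(51/11). Reduce: 51 ≡ 7 (mod 11). Now have -(7/11).
Both 7 ≡ 3 and 11 ≡ 3 (mod 4), so reciprocity gives (7/11) = -(11/7). Reduce: 11 ≡ 4 (mod 7). Now have (4/7).
Factor out 2: 4 = 2^2. Since 7 ≡ 7 (mod 8), (2/7) = +1, and (2/7)^2 = +1. Now have (1/7).
(1/7) = 1. Collecting the sign factors: 1.

1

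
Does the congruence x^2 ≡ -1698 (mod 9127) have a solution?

no

(-1698|9127)
  = -(1698|9127)    [9127 ≡ 3 mod 4 ⇒ (-1|9127) = -1]
  = -(849|9127)    [9127 ≡ 7 mod 8 ⇒ (2|9127) = +1]
  = -(9127|849)    [QR: 849 ≡ 1 mod 4, sign kept]
  = -(637|849)    [9127 ≡ 637 mod 849]
  = -(849|637)    [QR: 637 ≡ 1 mod 4, sign kept]
  = -(212|637)    [849 ≡ 212 mod 637]
  = -(53|637)    [637 ≡ 5 mod 8 ⇒ (2|637)^2 = +1]
  = -(637|53)    [QR: 53 ≡ 1 mod 4, sign kept]
  = -(1|53)    [637 ≡ 1 mod 53]
  = -1    [(1|53) = 1]
(-1698|9127) = -1, and 9127 is prime, so -1698 is not a quadratic residue mod 9127.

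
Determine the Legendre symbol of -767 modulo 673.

-1

Reduce the numerator: -767 ≡ 579 (mod 673), so (-767|673) = (579|673).
673 ≡ 1 (mod 4), so quadratic reciprocity gives (579|673) = (673|579). Reduce: 673 ≡ 94 (mod 579). Now have (94|579).
Factor out 2: 94 = 2·47. Since 579 ≡ 3 (mod 8), (2|579) = -1. Now have -(47|579).
Both 47 ≡ 3 and 579 ≡ 3 (mod 4), so reciprocity gives (47|579) = -(579|47). Reduce: 579 ≡ 15 (mod 47). Now have (15|47).
Both 15 ≡ 3 and 47 ≡ 3 (mod 4), so reciprocity gives (15|47) = -(47|15). Reduce: 47 ≡ 2 (mod 15). Now have -(2|15).
Factor out 2: 2 = 2. Since 15 ≡ 7 (mod 8), (2|15) = +1. Now have -(1|15).
(1|15) = 1. Collecting the sign factors: -1.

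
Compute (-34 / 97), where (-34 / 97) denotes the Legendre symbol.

-1

(-34 / 97)
  = (63 / 97)    [-34 ≡ 63 mod 97]
  = (97 / 63)    [QR: 97 ≡ 1 mod 4, sign kept]
  = (34 / 63)    [97 ≡ 34 mod 63]
  = (17 / 63)    [63 ≡ 7 mod 8 ⇒ (2 / 63) = +1]
  = (63 / 17)    [QR: 17 ≡ 1 mod 4, sign kept]
  = (12 / 17)    [63 ≡ 12 mod 17]
  = (3 / 17)    [17 ≡ 1 mod 8 ⇒ (2 / 17)^2 = +1]
  = (17 / 3)    [QR: 17 ≡ 1 mod 4, sign kept]
  = (2 / 3)    [17 ≡ 2 mod 3]
  = -(1 / 3)    [3 ≡ 3 mod 8 ⇒ (2 / 3) = -1]
  = -1    [(1 / 3) = 1]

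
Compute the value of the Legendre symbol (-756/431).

1

(-756/431)
  = (106/431)    [-756 ≡ 106 mod 431]
  = (53/431)    [431 ≡ 7 mod 8 ⇒ (2/431) = +1]
  = (431/53)    [QR: 53 ≡ 1 mod 4, sign kept]
  = (7/53)    [431 ≡ 7 mod 53]
  = (53/7)    [QR: 53 ≡ 1 mod 4, sign kept]
  = (4/7)    [53 ≡ 4 mod 7]
  = (1/7)    [7 ≡ 7 mod 8 ⇒ (2/7)^2 = +1]
  = 1    [(1/7) = 1]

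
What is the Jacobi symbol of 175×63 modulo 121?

By multiplicativity, (175·63/121) = (175/121)·(63/121).
First factor (175/121):
(175/121)
  = (54/121)    [175 ≡ 54 mod 121]
  = (27/121)    [121 ≡ 1 mod 8 ⇒ (2/121) = +1]
  = (121/27)    [QR: 121 ≡ 1 mod 4, sign kept]
  = (13/27)    [121 ≡ 13 mod 27]
  = (27/13)    [QR: 13 ≡ 1 mod 4, sign kept]
  = (1/13)    [27 ≡ 1 mod 13]
  = 1    [(1/13) = 1]
Second factor (63/121):
(63/121)
  = (121/63)    [QR: 121 ≡ 1 mod 4, sign kept]
  = (58/63)    [121 ≡ 58 mod 63]
  = (29/63)    [63 ≡ 7 mod 8 ⇒ (2/63) = +1]
  = (63/29)    [QR: 29 ≡ 1 mod 4, sign kept]
  = (5/29)    [63 ≡ 5 mod 29]
  = (29/5)    [QR: 5 ≡ 1 mod 4, sign kept]
  = (4/5)    [29 ≡ 4 mod 5]
  = (1/5)    [5 ≡ 5 mod 8 ⇒ (2/5)^2 = +1]
  = 1    [(1/5) = 1]
Product: (1)·(1) = 1.

1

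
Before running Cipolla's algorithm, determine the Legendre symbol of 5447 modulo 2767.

-1

(5447/2767)
  = (2680/2767)    [5447 ≡ 2680 mod 2767]
  = (335/2767)    [2767 ≡ 7 mod 8 ⇒ (2/2767)^3 = +1]
  = -(2767/335)    [QR: both ≡ 3 mod 4, sign flips]
  = -(87/335)    [2767 ≡ 87 mod 335]
  = (335/87)    [QR: both ≡ 3 mod 4, sign flips]
  = (74/87)    [335 ≡ 74 mod 87]
  = (37/87)    [87 ≡ 7 mod 8 ⇒ (2/87) = +1]
  = (87/37)    [QR: 37 ≡ 1 mod 4, sign kept]
  = (13/37)    [87 ≡ 13 mod 37]
  = (37/13)    [QR: 13 ≡ 1 mod 4, sign kept]
  = (11/13)    [37 ≡ 11 mod 13]
  = (13/11)    [QR: 13 ≡ 1 mod 4, sign kept]
  = (2/11)    [13 ≡ 2 mod 11]
  = -(1/11)    [11 ≡ 3 mod 8 ⇒ (2/11) = -1]
  = -1    [(1/11) = 1]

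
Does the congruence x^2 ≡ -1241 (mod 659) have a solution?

Reduce the numerator: -1241 ≡ 77 (mod 659), so (-1241/659) = (77/659).
77 ≡ 1 (mod 4), so quadratic reciprocity gives (77/659) = (659/77). Reduce: 659 ≡ 43 (mod 77). Now have (43/77).
77 ≡ 1 (mod 4), so quadratic reciprocity gives (43/77) = (77/43). Reduce: 77 ≡ 34 (mod 43). Now have (34/43).
Factor out 2: 34 = 2·17. Since 43 ≡ 3 (mod 8), (2/43) = -1. Now have -(17/43).
17 ≡ 1 (mod 4), so quadratic reciprocity gives (17/43) = (43/17). Reduce: 43 ≡ 9 (mod 17). Now have -(9/17).
9 ≡ 1 (mod 4), so quadratic reciprocity gives (9/17) = (17/9). Reduce: 17 ≡ 8 (mod 9). Now have -(8/9).
Factor out 2: 8 = 2^3. Since 9 ≡ 1 (mod 8), (2/9) = +1, and (2/9)^3 = +1. Now have -(1/9).
(1/9) = 1. Collecting the sign factors: -1.
(-1241/659) = -1, and 659 is prime, so -1241 is not a quadratic residue mod 659.

no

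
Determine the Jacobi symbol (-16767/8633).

(-16767/8633)
  = (16767/8633)    [8633 ≡ 1 mod 4 ⇒ (-1/8633) = +1]
  = (8134/8633)    [16767 ≡ 8134 mod 8633]
  = (4067/8633)    [8633 ≡ 1 mod 8 ⇒ (2/8633) = +1]
  = (8633/4067)    [QR: 8633 ≡ 1 mod 4, sign kept]
  = (499/4067)    [8633 ≡ 499 mod 4067]
  = -(4067/499)    [QR: both ≡ 3 mod 4, sign flips]
  = -(75/499)    [4067 ≡ 75 mod 499]
  = (499/75)    [QR: both ≡ 3 mod 4, sign flips]
  = (49/75)    [499 ≡ 49 mod 75]
  = (75/49)    [QR: 49 ≡ 1 mod 4, sign kept]
  = (26/49)    [75 ≡ 26 mod 49]
  = (13/49)    [49 ≡ 1 mod 8 ⇒ (2/49) = +1]
  = (49/13)    [QR: 13 ≡ 1 mod 4, sign kept]
  = (10/13)    [49 ≡ 10 mod 13]
  = -(5/13)    [13 ≡ 5 mod 8 ⇒ (2/13) = -1]
  = -(13/5)    [QR: 5 ≡ 1 mod 4, sign kept]
  = -(3/5)    [13 ≡ 3 mod 5]
  = -(5/3)    [QR: 5 ≡ 1 mod 4, sign kept]
  = -(2/3)    [5 ≡ 2 mod 3]
  = (1/3)    [3 ≡ 3 mod 8 ⇒ (2/3) = -1]
  = 1    [(1/3) = 1]

1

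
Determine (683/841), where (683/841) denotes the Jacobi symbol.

(683/841)
  = (841/683)    [QR: 841 ≡ 1 mod 4, sign kept]
  = (158/683)    [841 ≡ 158 mod 683]
  = -(79/683)    [683 ≡ 3 mod 8 ⇒ (2/683) = -1]
  = (683/79)    [QR: both ≡ 3 mod 4, sign flips]
  = (51/79)    [683 ≡ 51 mod 79]
  = -(79/51)    [QR: both ≡ 3 mod 4, sign flips]
  = -(28/51)    [79 ≡ 28 mod 51]
  = -(7/51)    [51 ≡ 3 mod 8 ⇒ (2/51)^2 = +1]
  = (51/7)    [QR: both ≡ 3 mod 4, sign flips]
  = (2/7)    [51 ≡ 2 mod 7]
  = (1/7)    [7 ≡ 7 mod 8 ⇒ (2/7) = +1]
  = 1    [(1/7) = 1]

1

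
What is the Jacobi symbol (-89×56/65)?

By multiplicativity, (-89·56/65) = (-89/65)·(56/65).
First factor (-89/65):
(-89/65)
  = (89/65)    [65 ≡ 1 mod 4 ⇒ (-1/65) = +1]
  = (24/65)    [89 ≡ 24 mod 65]
  = (3/65)    [65 ≡ 1 mod 8 ⇒ (2/65)^3 = +1]
  = (65/3)    [QR: 65 ≡ 1 mod 4, sign kept]
  = (2/3)    [65 ≡ 2 mod 3]
  = -(1/3)    [3 ≡ 3 mod 8 ⇒ (2/3) = -1]
  = -1    [(1/3) = 1]
Second factor (56/65):
(56/65)
  = (7/65)    [65 ≡ 1 mod 8 ⇒ (2/65)^3 = +1]
  = (65/7)    [QR: 65 ≡ 1 mod 4, sign kept]
  = (2/7)    [65 ≡ 2 mod 7]
  = (1/7)    [7 ≡ 7 mod 8 ⇒ (2/7) = +1]
  = 1    [(1/7) = 1]
Product: (-1)·(1) = -1.

-1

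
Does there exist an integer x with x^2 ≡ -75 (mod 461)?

Pull out -1: (-75/461) = (-1/461)·(75/461). Since 461 ≡ 1 (mod 4), (-1/461) = +1. Now have (75/461).
461 ≡ 1 (mod 4), so quadratic reciprocity gives (75/461) = (461/75). Reduce: 461 ≡ 11 (mod 75). Now have (11/75).
Both 11 ≡ 3 and 75 ≡ 3 (mod 4), so reciprocity gives (11/75) = -(75/11). Reduce: 75 ≡ 9 (mod 11). Now have -(9/11).
9 ≡ 1 (mod 4), so quadratic reciprocity gives (9/11) = (11/9). Reduce: 11 ≡ 2 (mod 9). Now have -(2/9).
Factor out 2: 2 = 2. Since 9 ≡ 1 (mod 8), (2/9) = +1. Now have -(1/9).
(1/9) = 1. Collecting the sign factors: -1.
(-75/461) = -1, and 461 is prime, so -75 is not a quadratic residue mod 461.

no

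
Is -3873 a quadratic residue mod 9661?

no

Reduce the numerator: -3873 ≡ 5788 (mod 9661), so (-3873|9661) = (5788|9661).
Factor out 2: 5788 = 2^2·1447. Since 9661 ≡ 5 (mod 8), (2|9661) = -1, and (2|9661)^2 = +1. Now have (1447|9661).
9661 ≡ 1 (mod 4), so quadratic reciprocity gives (1447|9661) = (9661|1447). Reduce: 9661 ≡ 979 (mod 1447). Now have (979|1447).
Both 979 ≡ 3 and 1447 ≡ 3 (mod 4), so reciprocity gives (979|1447) = -(1447|979). Reduce: 1447 ≡ 468 (mod 979). Now have -(468|979).
Factor out 2: 468 = 2^2·117. Since 979 ≡ 3 (mod 8), (2|979) = -1, and (2|979)^2 = +1. Now have -(117|979).
117 ≡ 1 (mod 4), so quadratic reciprocity gives (117|979) = (979|117). Reduce: 979 ≡ 43 (mod 117). Now have -(43|117).
117 ≡ 1 (mod 4), so quadratic reciprocity gives (43|117) = (117|43). Reduce: 117 ≡ 31 (mod 43). Now have -(31|43).
Both 31 ≡ 3 and 43 ≡ 3 (mod 4), so reciprocity gives (31|43) = -(43|31). Reduce: 43 ≡ 12 (mod 31). Now have (12|31).
Factor out 2: 12 = 2^2·3. Since 31 ≡ 7 (mod 8), (2|31) = +1, and (2|31)^2 = +1. Now have (3|31).
Both 3 ≡ 3 and 31 ≡ 3 (mod 4), so reciprocity gives (3|31) = -(31|3). Reduce: 31 ≡ 1 (mod 3). Now have -(1|3).
(1|3) = 1. Collecting the sign factors: -1.
The Legendre symbol is -1, so x^2 ≡ -3873 (mod 9661) has no solution.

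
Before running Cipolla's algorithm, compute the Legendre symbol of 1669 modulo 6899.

1669 ≡ 1 (mod 4), so quadratic reciprocity gives (1669/6899) = (6899/1669). Reduce: 6899 ≡ 223 (mod 1669). Now have (223/1669).
1669 ≡ 1 (mod 4), so quadratic reciprocity gives (223/1669) = (1669/223). Reduce: 1669 ≡ 108 (mod 223). Now have (108/223).
Factor out 2: 108 = 2^2·27. Since 223 ≡ 7 (mod 8), (2/223) = +1, and (2/223)^2 = +1. Now have (27/223).
Both 27 ≡ 3 and 223 ≡ 3 (mod 4), so reciprocity gives (27/223) = -(223/27). Reduce: 223 ≡ 7 (mod 27). Now have -(7/27).
Both 7 ≡ 3 and 27 ≡ 3 (mod 4), so reciprocity gives (7/27) = -(27/7). Reduce: 27 ≡ 6 (mod 7). Now have (6/7).
Factor out 2: 6 = 2·3. Since 7 ≡ 7 (mod 8), (2/7) = +1. Now have (3/7).
Both 3 ≡ 3 and 7 ≡ 3 (mod 4), so reciprocity gives (3/7) = -(7/3). Reduce: 7 ≡ 1 (mod 3). Now have -(1/3).
(1/3) = 1. Collecting the sign factors: -1.

-1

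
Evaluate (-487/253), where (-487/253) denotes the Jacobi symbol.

1

Pull out -1: (-487/253) = (-1/253)·(487/253). Since 253 ≡ 1 (mod 4), (-1/253) = +1. Now have (487/253).
Reduce the numerator: 487 ≡ 234 (mod 253), so (487/253) = (234/253).
Factor out 2: 234 = 2·117. Since 253 ≡ 5 (mod 8), (2/253) = -1. Now have -(117/253).
117 ≡ 1 (mod 4), so quadratic reciprocity gives (117/253) = (253/117). Reduce: 253 ≡ 19 (mod 117). Now have -(19/117).
117 ≡ 1 (mod 4), so quadratic reciprocity gives (19/117) = (117/19). Reduce: 117 ≡ 3 (mod 19). Now have -(3/19).
Both 3 ≡ 3 and 19 ≡ 3 (mod 4), so reciprocity gives (3/19) = -(19/3). Reduce: 19 ≡ 1 (mod 3). Now have (1/3).
(1/3) = 1. Collecting the sign factors: 1.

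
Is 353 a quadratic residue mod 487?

353 ≡ 1 (mod 4), so quadratic reciprocity gives (353/487) = (487/353). Reduce: 487 ≡ 134 (mod 353). Now have (134/353).
Factor out 2: 134 = 2·67. Since 353 ≡ 1 (mod 8), (2/353) = +1. Now have (67/353).
353 ≡ 1 (mod 4), so quadratic reciprocity gives (67/353) = (353/67). Reduce: 353 ≡ 18 (mod 67). Now have (18/67).
Factor out 2: 18 = 2·9. Since 67 ≡ 3 (mod 8), (2/67) = -1. Now have -(9/67).
9 ≡ 1 (mod 4), so quadratic reciprocity gives (9/67) = (67/9). Reduce: 67 ≡ 4 (mod 9). Now have -(4/9).
Factor out 2: 4 = 2^2. Since 9 ≡ 1 (mod 8), (2/9) = +1, and (2/9)^2 = +1. Now have -(1/9).
(1/9) = 1. Collecting the sign factors: -1.
(353/487) = -1, and 487 is prime, so 353 is not a quadratic residue mod 487.

no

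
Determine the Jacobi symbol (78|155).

Factor out 2: 78 = 2·39. Since 155 ≡ 3 (mod 8), (2|155) = -1. Now have -(39|155).
Both 39 ≡ 3 and 155 ≡ 3 (mod 4), so reciprocity gives (39|155) = -(155|39). Reduce: 155 ≡ 38 (mod 39). Now have (38|39).
Factor out 2: 38 = 2·19. Since 39 ≡ 7 (mod 8), (2|39) = +1. Now have (19|39).
Both 19 ≡ 3 and 39 ≡ 3 (mod 4), so reciprocity gives (19|39) = -(39|19). Reduce: 39 ≡ 1 (mod 19). Now have -(1|19).
(1|19) = 1. Collecting the sign factors: -1.

-1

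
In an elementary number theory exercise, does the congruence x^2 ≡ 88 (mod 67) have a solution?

Reduce the numerator: 88 ≡ 21 (mod 67), so (88/67) = (21/67).
21 ≡ 1 (mod 4), so quadratic reciprocity gives (21/67) = (67/21). Reduce: 67 ≡ 4 (mod 21). Now have (4/21).
Factor out 2: 4 = 2^2. Since 21 ≡ 5 (mod 8), (2/21) = -1, and (2/21)^2 = +1. Now have (1/21).
(1/21) = 1. Collecting the sign factors: 1.
(88/67) = 1, and 67 is prime, so 88 is a quadratic residue mod 67.

yes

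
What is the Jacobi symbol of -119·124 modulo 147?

0

By multiplicativity, (-119·124/147) = (-119/147)·(124/147).
First factor (-119/147):
Pull out -1: (-119/147) = (-1/147)·(119/147). Since 147 ≡ 3 (mod 4), (-1/147) = -1. Now have -(119/147).
Both 119 ≡ 3 and 147 ≡ 3 (mod 4), so reciprocity gives (119/147) = -(147/119). Reduce: 147 ≡ 28 (mod 119). Now have (28/119).
Factor out 2: 28 = 2^2·7. Since 119 ≡ 7 (mod 8), (2/119) = +1, and (2/119)^2 = +1. Now have (7/119).
Both 7 ≡ 3 and 119 ≡ 3 (mod 4), so reciprocity gives (7/119) = -(119/7). Reduce: 119 ≡ 0 (mod 7). Now have -(0/7).
The numerator is now 0 with denominator 7 > 1: the symbol is 0.
Second factor (124/147):
Factor out 2: 124 = 2^2·31. Since 147 ≡ 3 (mod 8), (2/147) = -1, and (2/147)^2 = +1. Now have (31/147).
Both 31 ≡ 3 and 147 ≡ 3 (mod 4), so reciprocity gives (31/147) = -(147/31). Reduce: 147 ≡ 23 (mod 31). Now have -(23/31).
Both 23 ≡ 3 and 31 ≡ 3 (mod 4), so reciprocity gives (23/31) = -(31/23). Reduce: 31 ≡ 8 (mod 23). Now have (8/23).
Factor out 2: 8 = 2^3. Since 23 ≡ 7 (mod 8), (2/23) = +1, and (2/23)^3 = +1. Now have (1/23).
(1/23) = 1. Collecting the sign factors: 1.
Product: (0)·(1) = 0.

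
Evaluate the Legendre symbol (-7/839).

(-7/839)
  = -(7/839)    [839 ≡ 3 mod 4 ⇒ (-1/839) = -1]
  = (839/7)    [QR: both ≡ 3 mod 4, sign flips]
  = (6/7)    [839 ≡ 6 mod 7]
  = (3/7)    [7 ≡ 7 mod 8 ⇒ (2/7) = +1]
  = -(7/3)    [QR: both ≡ 3 mod 4, sign flips]
  = -(1/3)    [7 ≡ 1 mod 3]
  = -1    [(1/3) = 1]

-1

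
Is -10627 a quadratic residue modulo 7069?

(-10627|7069)
  = (3511|7069)    [-10627 ≡ 3511 mod 7069]
  = (7069|3511)    [QR: 7069 ≡ 1 mod 4, sign kept]
  = (47|3511)    [7069 ≡ 47 mod 3511]
  = -(3511|47)    [QR: both ≡ 3 mod 4, sign flips]
  = -(33|47)    [3511 ≡ 33 mod 47]
  = -(47|33)    [QR: 33 ≡ 1 mod 4, sign kept]
  = -(14|33)    [47 ≡ 14 mod 33]
  = -(7|33)    [33 ≡ 1 mod 8 ⇒ (2|33) = +1]
  = -(33|7)    [QR: 33 ≡ 1 mod 4, sign kept]
  = -(5|7)    [33 ≡ 5 mod 7]
  = -(7|5)    [QR: 5 ≡ 1 mod 4, sign kept]
  = -(2|5)    [7 ≡ 2 mod 5]
  = (1|5)    [5 ≡ 5 mod 8 ⇒ (2|5) = -1]
  = 1    [(1|5) = 1]
The Legendre symbol is 1, so x^2 ≡ -10627 (mod 7069) has solution.

yes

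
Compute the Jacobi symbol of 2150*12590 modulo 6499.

1

By multiplicativity, (2150·12590|6499) = (2150|6499)·(12590|6499).
First factor (2150|6499):
Factor out 2: 2150 = 2·1075. Since 6499 ≡ 3 (mod 8), (2|6499) = -1. Now have -(1075|6499).
Both 1075 ≡ 3 and 6499 ≡ 3 (mod 4), so reciprocity gives (1075|6499) = -(6499|1075). Reduce: 6499 ≡ 49 (mod 1075). Now have (49|1075).
49 ≡ 1 (mod 4), so quadratic reciprocity gives (49|1075) = (1075|49). Reduce: 1075 ≡ 46 (mod 49). Now have (46|49).
Factor out 2: 46 = 2·23. Since 49 ≡ 1 (mod 8), (2|49) = +1. Now have (23|49).
49 ≡ 1 (mod 4), so quadratic reciprocity gives (23|49) = (49|23). Reduce: 49 ≡ 3 (mod 23). Now have (3|23).
Both 3 ≡ 3 and 23 ≡ 3 (mod 4), so reciprocity gives (3|23) = -(23|3). Reduce: 23 ≡ 2 (mod 3). Now have -(2|3).
Factor out 2: 2 = 2. Since 3 ≡ 3 (mod 8), (2|3) = -1. Now have (1|3).
(1|3) = 1. Collecting the sign factors: 1.
Second factor (12590|6499):
Reduce the numerator: 12590 ≡ 6091 (mod 6499), so (12590|6499) = (6091|6499).
Both 6091 ≡ 3 and 6499 ≡ 3 (mod 4), so reciprocity gives (6091|6499) = -(6499|6091). Reduce: 6499 ≡ 408 (mod 6091). Now have -(408|6091).
Factor out 2: 408 = 2^3·51. Since 6091 ≡ 3 (mod 8), (2|6091) = -1, and (2|6091)^3 = -1. Now have (51|6091).
Both 51 ≡ 3 and 6091 ≡ 3 (mod 4), so reciprocity gives (51|6091) = -(6091|51). Reduce: 6091 ≡ 22 (mod 51). Now have -(22|51).
Factor out 2: 22 = 2·11. Since 51 ≡ 3 (mod 8), (2|51) = -1. Now have (11|51).
Both 11 ≡ 3 and 51 ≡ 3 (mod 4), so reciprocity gives (11|51) = -(51|11). Reduce: 51 ≡ 7 (mod 11). Now have -(7|11).
Both 7 ≡ 3 and 11 ≡ 3 (mod 4), so reciprocity gives (7|11) = -(11|7). Reduce: 11 ≡ 4 (mod 7). Now have (4|7).
Factor out 2: 4 = 2^2. Since 7 ≡ 7 (mod 8), (2|7) = +1, and (2|7)^2 = +1. Now have (1|7).
(1|7) = 1. Collecting the sign factors: 1.
Product: (1)·(1) = 1.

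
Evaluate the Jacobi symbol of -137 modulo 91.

Reduce the numerator: -137 ≡ 45 (mod 91), so (-137 / 91) = (45 / 91).
45 ≡ 1 (mod 4), so quadratic reciprocity gives (45 / 91) = (91 / 45). Reduce: 91 ≡ 1 (mod 45). Now have (1 / 45).
(1 / 45) = 1. Collecting the sign factors: 1.

1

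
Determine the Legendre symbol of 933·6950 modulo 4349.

By multiplicativity, (933·6950/4349) = (933/4349)·(6950/4349).
First factor (933/4349):
(933/4349)
  = (4349/933)    [QR: 933 ≡ 1 mod 4, sign kept]
  = (617/933)    [4349 ≡ 617 mod 933]
  = (933/617)    [QR: 617 ≡ 1 mod 4, sign kept]
  = (316/617)    [933 ≡ 316 mod 617]
  = (79/617)    [617 ≡ 1 mod 8 ⇒ (2/617)^2 = +1]
  = (617/79)    [QR: 617 ≡ 1 mod 4, sign kept]
  = (64/79)    [617 ≡ 64 mod 79]
  = (1/79)    [79 ≡ 7 mod 8 ⇒ (2/79)^6 = +1]
  = 1    [(1/79) = 1]
Second factor (6950/4349):
(6950/4349)
  = (2601/4349)    [6950 ≡ 2601 mod 4349]
  = (4349/2601)    [QR: 2601 ≡ 1 mod 4, sign kept]
  = (1748/2601)    [4349 ≡ 1748 mod 2601]
  = (437/2601)    [2601 ≡ 1 mod 8 ⇒ (2/2601)^2 = +1]
  = (2601/437)    [QR: 437 ≡ 1 mod 4, sign kept]
  = (416/437)    [2601 ≡ 416 mod 437]
  = -(13/437)    [437 ≡ 5 mod 8 ⇒ (2/437)^5 = -1]
  = -(437/13)    [QR: 13 ≡ 1 mod 4, sign kept]
  = -(8/13)    [437 ≡ 8 mod 13]
  = (1/13)    [13 ≡ 5 mod 8 ⇒ (2/13)^3 = -1]
  = 1    [(1/13) = 1]
Product: (1)·(1) = 1.

1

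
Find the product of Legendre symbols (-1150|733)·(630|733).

By multiplicativity, (-1150·630|733) = (-1150|733)·(630|733).
First factor (-1150|733):
Reduce the numerator: -1150 ≡ 316 (mod 733), so (-1150|733) = (316|733).
Factor out 2: 316 = 2^2·79. Since 733 ≡ 5 (mod 8), (2|733) = -1, and (2|733)^2 = +1. Now have (79|733).
733 ≡ 1 (mod 4), so quadratic reciprocity gives (79|733) = (733|79). Reduce: 733 ≡ 22 (mod 79). Now have (22|79).
Factor out 2: 22 = 2·11. Since 79 ≡ 7 (mod 8), (2|79) = +1. Now have (11|79).
Both 11 ≡ 3 and 79 ≡ 3 (mod 4), so reciprocity gives (11|79) = -(79|11). Reduce: 79 ≡ 2 (mod 11). Now have -(2|11).
Factor out 2: 2 = 2. Since 11 ≡ 3 (mod 8), (2|11) = -1. Now have (1|11).
(1|11) = 1. Collecting the sign factors: 1.
Second factor (630|733):
Factor out 2: 630 = 2·315. Since 733 ≡ 5 (mod 8), (2|733) = -1. Now have -(315|733).
733 ≡ 1 (mod 4), so quadratic reciprocity gives (315|733) = (733|315). Reduce: 733 ≡ 103 (mod 315). Now have -(103|315).
Both 103 ≡ 3 and 315 ≡ 3 (mod 4), so reciprocity gives (103|315) = -(315|103). Reduce: 315 ≡ 6 (mod 103). Now have (6|103).
Factor out 2: 6 = 2·3. Since 103 ≡ 7 (mod 8), (2|103) = +1. Now have (3|103).
Both 3 ≡ 3 and 103 ≡ 3 (mod 4), so reciprocity gives (3|103) = -(103|3). Reduce: 103 ≡ 1 (mod 3). Now have -(1|3).
(1|3) = 1. Collecting the sign factors: -1.
Product: (1)·(-1) = -1.

-1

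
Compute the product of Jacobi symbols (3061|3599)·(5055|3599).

1

By multiplicativity, (3061·5055|3599) = (3061|3599)·(5055|3599).
First factor (3061|3599):
(3061|3599)
  = (3599|3061)    [QR: 3061 ≡ 1 mod 4, sign kept]
  = (538|3061)    [3599 ≡ 538 mod 3061]
  = -(269|3061)    [3061 ≡ 5 mod 8 ⇒ (2|3061) = -1]
  = -(3061|269)    [QR: 269 ≡ 1 mod 4, sign kept]
  = -(102|269)    [3061 ≡ 102 mod 269]
  = (51|269)    [269 ≡ 5 mod 8 ⇒ (2|269) = -1]
  = (269|51)    [QR: 269 ≡ 1 mod 4, sign kept]
  = (14|51)    [269 ≡ 14 mod 51]
  = -(7|51)    [51 ≡ 3 mod 8 ⇒ (2|51) = -1]
  = (51|7)    [QR: both ≡ 3 mod 4, sign flips]
  = (2|7)    [51 ≡ 2 mod 7]
  = (1|7)    [7 ≡ 7 mod 8 ⇒ (2|7) = +1]
  = 1    [(1|7) = 1]
Second factor (5055|3599):
(5055|3599)
  = (1456|3599)    [5055 ≡ 1456 mod 3599]
  = (91|3599)    [3599 ≡ 7 mod 8 ⇒ (2|3599)^4 = +1]
  = -(3599|91)    [QR: both ≡ 3 mod 4, sign flips]
  = -(50|91)    [3599 ≡ 50 mod 91]
  = (25|91)    [91 ≡ 3 mod 8 ⇒ (2|91) = -1]
  = (91|25)    [QR: 25 ≡ 1 mod 4, sign kept]
  = (16|25)    [91 ≡ 16 mod 25]
  = (1|25)    [25 ≡ 1 mod 8 ⇒ (2|25)^4 = +1]
  = 1    [(1|25) = 1]
Product: (1)·(1) = 1.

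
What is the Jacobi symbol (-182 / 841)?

(-182 / 841)
  = (659 / 841)    [-182 ≡ 659 mod 841]
  = (841 / 659)    [QR: 841 ≡ 1 mod 4, sign kept]
  = (182 / 659)    [841 ≡ 182 mod 659]
  = -(91 / 659)    [659 ≡ 3 mod 8 ⇒ (2 / 659) = -1]
  = (659 / 91)    [QR: both ≡ 3 mod 4, sign flips]
  = (22 / 91)    [659 ≡ 22 mod 91]
  = -(11 / 91)    [91 ≡ 3 mod 8 ⇒ (2 / 91) = -1]
  = (91 / 11)    [QR: both ≡ 3 mod 4, sign flips]
  = (3 / 11)    [91 ≡ 3 mod 11]
  = -(11 / 3)    [QR: both ≡ 3 mod 4, sign flips]
  = -(2 / 3)    [11 ≡ 2 mod 3]
  = (1 / 3)    [3 ≡ 3 mod 8 ⇒ (2 / 3) = -1]
  = 1    [(1 / 3) = 1]

1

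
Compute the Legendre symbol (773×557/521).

By multiplicativity, (773·557/521) = (773/521)·(557/521).
First factor (773/521):
(773/521)
  = (252/521)    [773 ≡ 252 mod 521]
  = (63/521)    [521 ≡ 1 mod 8 ⇒ (2/521)^2 = +1]
  = (521/63)    [QR: 521 ≡ 1 mod 4, sign kept]
  = (17/63)    [521 ≡ 17 mod 63]
  = (63/17)    [QR: 17 ≡ 1 mod 4, sign kept]
  = (12/17)    [63 ≡ 12 mod 17]
  = (3/17)    [17 ≡ 1 mod 8 ⇒ (2/17)^2 = +1]
  = (17/3)    [QR: 17 ≡ 1 mod 4, sign kept]
  = (2/3)    [17 ≡ 2 mod 3]
  = -(1/3)    [3 ≡ 3 mod 8 ⇒ (2/3) = -1]
  = -1    [(1/3) = 1]
Second factor (557/521):
(557/521)
  = (36/521)    [557 ≡ 36 mod 521]
  = (9/521)    [521 ≡ 1 mod 8 ⇒ (2/521)^2 = +1]
  = (521/9)    [QR: 9 ≡ 1 mod 4, sign kept]
  = (8/9)    [521 ≡ 8 mod 9]
  = (1/9)    [9 ≡ 1 mod 8 ⇒ (2/9)^3 = +1]
  = 1    [(1/9) = 1]
Product: (-1)·(1) = -1.

-1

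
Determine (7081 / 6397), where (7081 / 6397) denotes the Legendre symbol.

Reduce the numerator: 7081 ≡ 684 (mod 6397), so (7081 / 6397) = (684 / 6397).
Factor out 2: 684 = 2^2·171. Since 6397 ≡ 5 (mod 8), (2 / 6397) = -1, and (2 / 6397)^2 = +1. Now have (171 / 6397).
6397 ≡ 1 (mod 4), so quadratic reciprocity gives (171 / 6397) = (6397 / 171). Reduce: 6397 ≡ 70 (mod 171). Now have (70 / 171).
Factor out 2: 70 = 2·35. Since 171 ≡ 3 (mod 8), (2 / 171) = -1. Now have -(35 / 171).
Both 35 ≡ 3 and 171 ≡ 3 (mod 4), so reciprocity gives (35 / 171) = -(171 / 35). Reduce: 171 ≡ 31 (mod 35). Now have (31 / 35).
Both 31 ≡ 3 and 35 ≡ 3 (mod 4), so reciprocity gives (31 / 35) = -(35 / 31). Reduce: 35 ≡ 4 (mod 31). Now have -(4 / 31).
Factor out 2: 4 = 2^2. Since 31 ≡ 7 (mod 8), (2 / 31) = +1, and (2 / 31)^2 = +1. Now have -(1 / 31).
(1 / 31) = 1. Collecting the sign factors: -1.

-1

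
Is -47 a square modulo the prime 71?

(-47|71)
  = -(47|71)    [71 ≡ 3 mod 4 ⇒ (-1|71) = -1]
  = (71|47)    [QR: both ≡ 3 mod 4, sign flips]
  = (24|47)    [71 ≡ 24 mod 47]
  = (3|47)    [47 ≡ 7 mod 8 ⇒ (2|47)^3 = +1]
  = -(47|3)    [QR: both ≡ 3 mod 4, sign flips]
  = -(2|3)    [47 ≡ 2 mod 3]
  = (1|3)    [3 ≡ 3 mod 8 ⇒ (2|3) = -1]
  = 1    [(1|3) = 1]
(-47|71) = 1, and 71 is prime, so -47 is a quadratic residue mod 71.

yes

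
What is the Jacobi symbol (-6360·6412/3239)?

-1

By multiplicativity, (-6360·6412/3239) = (-6360/3239)·(6412/3239).
First factor (-6360/3239):
(-6360/3239)
  = (118/3239)    [-6360 ≡ 118 mod 3239]
  = (59/3239)    [3239 ≡ 7 mod 8 ⇒ (2/3239) = +1]
  = -(3239/59)    [QR: both ≡ 3 mod 4, sign flips]
  = -(53/59)    [3239 ≡ 53 mod 59]
  = -(59/53)    [QR: 53 ≡ 1 mod 4, sign kept]
  = -(6/53)    [59 ≡ 6 mod 53]
  = (3/53)    [53 ≡ 5 mod 8 ⇒ (2/53) = -1]
  = (53/3)    [QR: 53 ≡ 1 mod 4, sign kept]
  = (2/3)    [53 ≡ 2 mod 3]
  = -(1/3)    [3 ≡ 3 mod 8 ⇒ (2/3) = -1]
  = -1    [(1/3) = 1]
Second factor (6412/3239):
(6412/3239)
  = (3173/3239)    [6412 ≡ 3173 mod 3239]
  = (3239/3173)    [QR: 3173 ≡ 1 mod 4, sign kept]
  = (66/3173)    [3239 ≡ 66 mod 3173]
  = -(33/3173)    [3173 ≡ 5 mod 8 ⇒ (2/3173) = -1]
  = -(3173/33)    [QR: 33 ≡ 1 mod 4, sign kept]
  = -(5/33)    [3173 ≡ 5 mod 33]
  = -(33/5)    [QR: 5 ≡ 1 mod 4, sign kept]
  = -(3/5)    [33 ≡ 3 mod 5]
  = -(5/3)    [QR: 5 ≡ 1 mod 4, sign kept]
  = -(2/3)    [5 ≡ 2 mod 3]
  = (1/3)    [3 ≡ 3 mod 8 ⇒ (2/3) = -1]
  = 1    [(1/3) = 1]
Product: (-1)·(1) = -1.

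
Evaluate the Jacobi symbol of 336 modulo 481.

-1

(336 / 481)
  = (21 / 481)    [481 ≡ 1 mod 8 ⇒ (2 / 481)^4 = +1]
  = (481 / 21)    [QR: 21 ≡ 1 mod 4, sign kept]
  = (19 / 21)    [481 ≡ 19 mod 21]
  = (21 / 19)    [QR: 21 ≡ 1 mod 4, sign kept]
  = (2 / 19)    [21 ≡ 2 mod 19]
  = -(1 / 19)    [19 ≡ 3 mod 8 ⇒ (2 / 19) = -1]
  = -1    [(1 / 19) = 1]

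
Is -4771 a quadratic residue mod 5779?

Pull out -1: (-4771/5779) = (-1/5779)·(4771/5779). Since 5779 ≡ 3 (mod 4), (-1/5779) = -1. Now have -(4771/5779).
Both 4771 ≡ 3 and 5779 ≡ 3 (mod 4), so reciprocity gives (4771/5779) = -(5779/4771). Reduce: 5779 ≡ 1008 (mod 4771). Now have (1008/4771).
Factor out 2: 1008 = 2^4·63. Since 4771 ≡ 3 (mod 8), (2/4771) = -1, and (2/4771)^4 = +1. Now have (63/4771).
Both 63 ≡ 3 and 4771 ≡ 3 (mod 4), so reciprocity gives (63/4771) = -(4771/63). Reduce: 4771 ≡ 46 (mod 63). Now have -(46/63).
Factor out 2: 46 = 2·23. Since 63 ≡ 7 (mod 8), (2/63) = +1. Now have -(23/63).
Both 23 ≡ 3 and 63 ≡ 3 (mod 4), so reciprocity gives (23/63) = -(63/23). Reduce: 63 ≡ 17 (mod 23). Now have (17/23).
17 ≡ 1 (mod 4), so quadratic reciprocity gives (17/23) = (23/17). Reduce: 23 ≡ 6 (mod 17). Now have (6/17).
Factor out 2: 6 = 2·3. Since 17 ≡ 1 (mod 8), (2/17) = +1. Now have (3/17).
17 ≡ 1 (mod 4), so quadratic reciprocity gives (3/17) = (17/3). Reduce: 17 ≡ 2 (mod 3). Now have (2/3).
Factor out 2: 2 = 2. Since 3 ≡ 3 (mod 8), (2/3) = -1. Now have -(1/3).
(1/3) = 1. Collecting the sign factors: -1.
(-4771/5779) = -1, and 5779 is prime, so -4771 is not a quadratic residue mod 5779.

no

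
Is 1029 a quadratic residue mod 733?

no

(1029/733)
  = (296/733)    [1029 ≡ 296 mod 733]
  = -(37/733)    [733 ≡ 5 mod 8 ⇒ (2/733)^3 = -1]
  = -(733/37)    [QR: 37 ≡ 1 mod 4, sign kept]
  = -(30/37)    [733 ≡ 30 mod 37]
  = (15/37)    [37 ≡ 5 mod 8 ⇒ (2/37) = -1]
  = (37/15)    [QR: 37 ≡ 1 mod 4, sign kept]
  = (7/15)    [37 ≡ 7 mod 15]
  = -(15/7)    [QR: both ≡ 3 mod 4, sign flips]
  = -(1/7)    [15 ≡ 1 mod 7]
  = -1    [(1/7) = 1]
The Legendre symbol is -1, so x^2 ≡ 1029 (mod 733) has no solution.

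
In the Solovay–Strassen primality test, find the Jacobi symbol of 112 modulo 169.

1

Factor out 2: 112 = 2^4·7. Since 169 ≡ 1 (mod 8), (2/169) = +1, and (2/169)^4 = +1. Now have (7/169).
169 ≡ 1 (mod 4), so quadratic reciprocity gives (7/169) = (169/7). Reduce: 169 ≡ 1 (mod 7). Now have (1/7).
(1/7) = 1. Collecting the sign factors: 1.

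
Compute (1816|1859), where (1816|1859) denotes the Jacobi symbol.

1

(1816|1859)
  = -(227|1859)    [1859 ≡ 3 mod 8 ⇒ (2|1859)^3 = -1]
  = (1859|227)    [QR: both ≡ 3 mod 4, sign flips]
  = (43|227)    [1859 ≡ 43 mod 227]
  = -(227|43)    [QR: both ≡ 3 mod 4, sign flips]
  = -(12|43)    [227 ≡ 12 mod 43]
  = -(3|43)    [43 ≡ 3 mod 8 ⇒ (2|43)^2 = +1]
  = (43|3)    [QR: both ≡ 3 mod 4, sign flips]
  = (1|3)    [43 ≡ 1 mod 3]
  = 1    [(1|3) = 1]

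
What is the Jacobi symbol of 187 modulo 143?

Reduce the numerator: 187 ≡ 44 (mod 143), so (187/143) = (44/143).
Factor out 2: 44 = 2^2·11. Since 143 ≡ 7 (mod 8), (2/143) = +1, and (2/143)^2 = +1. Now have (11/143).
Both 11 ≡ 3 and 143 ≡ 3 (mod 4), so reciprocity gives (11/143) = -(143/11). Reduce: 143 ≡ 0 (mod 11). Now have -(0/11).
The numerator is now 0 with denominator 11 > 1: the symbol is 0.

0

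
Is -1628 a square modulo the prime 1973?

Reduce the numerator: -1628 ≡ 345 (mod 1973), so (-1628|1973) = (345|1973).
345 ≡ 1 (mod 4), so quadratic reciprocity gives (345|1973) = (1973|345). Reduce: 1973 ≡ 248 (mod 345). Now have (248|345).
Factor out 2: 248 = 2^3·31. Since 345 ≡ 1 (mod 8), (2|345) = +1, and (2|345)^3 = +1. Now have (31|345).
345 ≡ 1 (mod 4), so quadratic reciprocity gives (31|345) = (345|31). Reduce: 345 ≡ 4 (mod 31). Now have (4|31).
Factor out 2: 4 = 2^2. Since 31 ≡ 7 (mod 8), (2|31) = +1, and (2|31)^2 = +1. Now have (1|31).
(1|31) = 1. Collecting the sign factors: 1.
(-1628|1973) = 1, and 1973 is prime, so -1628 is a quadratic residue mod 1973.

yes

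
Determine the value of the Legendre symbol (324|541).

(324|541)
  = (81|541)    [541 ≡ 5 mod 8 ⇒ (2|541)^2 = +1]
  = (541|81)    [QR: 81 ≡ 1 mod 4, sign kept]
  = (55|81)    [541 ≡ 55 mod 81]
  = (81|55)    [QR: 81 ≡ 1 mod 4, sign kept]
  = (26|55)    [81 ≡ 26 mod 55]
  = (13|55)    [55 ≡ 7 mod 8 ⇒ (2|55) = +1]
  = (55|13)    [QR: 13 ≡ 1 mod 4, sign kept]
  = (3|13)    [55 ≡ 3 mod 13]
  = (13|3)    [QR: 13 ≡ 1 mod 4, sign kept]
  = (1|3)    [13 ≡ 1 mod 3]
  = 1    [(1|3) = 1]

1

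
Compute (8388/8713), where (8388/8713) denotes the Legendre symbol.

1

(8388/8713)
  = (2097/8713)    [8713 ≡ 1 mod 8 ⇒ (2/8713)^2 = +1]
  = (8713/2097)    [QR: 2097 ≡ 1 mod 4, sign kept]
  = (325/2097)    [8713 ≡ 325 mod 2097]
  = (2097/325)    [QR: 325 ≡ 1 mod 4, sign kept]
  = (147/325)    [2097 ≡ 147 mod 325]
  = (325/147)    [QR: 325 ≡ 1 mod 4, sign kept]
  = (31/147)    [325 ≡ 31 mod 147]
  = -(147/31)    [QR: both ≡ 3 mod 4, sign flips]
  = -(23/31)    [147 ≡ 23 mod 31]
  = (31/23)    [QR: both ≡ 3 mod 4, sign flips]
  = (8/23)    [31 ≡ 8 mod 23]
  = (1/23)    [23 ≡ 7 mod 8 ⇒ (2/23)^3 = +1]
  = 1    [(1/23) = 1]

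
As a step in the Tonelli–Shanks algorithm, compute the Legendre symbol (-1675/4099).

(-1675/4099)
  = -(1675/4099)    [4099 ≡ 3 mod 4 ⇒ (-1/4099) = -1]
  = (4099/1675)    [QR: both ≡ 3 mod 4, sign flips]
  = (749/1675)    [4099 ≡ 749 mod 1675]
  = (1675/749)    [QR: 749 ≡ 1 mod 4, sign kept]
  = (177/749)    [1675 ≡ 177 mod 749]
  = (749/177)    [QR: 177 ≡ 1 mod 4, sign kept]
  = (41/177)    [749 ≡ 41 mod 177]
  = (177/41)    [QR: 41 ≡ 1 mod 4, sign kept]
  = (13/41)    [177 ≡ 13 mod 41]
  = (41/13)    [QR: 13 ≡ 1 mod 4, sign kept]
  = (2/13)    [41 ≡ 2 mod 13]
  = -(1/13)    [13 ≡ 5 mod 8 ⇒ (2/13) = -1]
  = -1    [(1/13) = 1]

-1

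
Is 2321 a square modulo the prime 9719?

2321 ≡ 1 (mod 4), so quadratic reciprocity gives (2321|9719) = (9719|2321). Reduce: 9719 ≡ 435 (mod 2321). Now have (435|2321).
2321 ≡ 1 (mod 4), so quadratic reciprocity gives (435|2321) = (2321|435). Reduce: 2321 ≡ 146 (mod 435). Now have (146|435).
Factor out 2: 146 = 2·73. Since 435 ≡ 3 (mod 8), (2|435) = -1. Now have -(73|435).
73 ≡ 1 (mod 4), so quadratic reciprocity gives (73|435) = (435|73). Reduce: 435 ≡ 70 (mod 73). Now have -(70|73).
Factor out 2: 70 = 2·35. Since 73 ≡ 1 (mod 8), (2|73) = +1. Now have -(35|73).
73 ≡ 1 (mod 4), so quadratic reciprocity gives (35|73) = (73|35). Reduce: 73 ≡ 3 (mod 35). Now have -(3|35).
Both 3 ≡ 3 and 35 ≡ 3 (mod 4), so reciprocity gives (3|35) = -(35|3). Reduce: 35 ≡ 2 (mod 3). Now have (2|3).
Factor out 2: 2 = 2. Since 3 ≡ 3 (mod 8), (2|3) = -1. Now have -(1|3).
(1|3) = 1. Collecting the sign factors: -1.
The Legendre symbol is -1, so x^2 ≡ 2321 (mod 9719) has no solution.

no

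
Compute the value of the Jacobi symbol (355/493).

1

493 ≡ 1 (mod 4), so quadratic reciprocity gives (355/493) = (493/355). Reduce: 493 ≡ 138 (mod 355). Now have (138/355).
Factor out 2: 138 = 2·69. Since 355 ≡ 3 (mod 8), (2/355) = -1. Now have -(69/355).
69 ≡ 1 (mod 4), so quadratic reciprocity gives (69/355) = (355/69). Reduce: 355 ≡ 10 (mod 69). Now have -(10/69).
Factor out 2: 10 = 2·5. Since 69 ≡ 5 (mod 8), (2/69) = -1. Now have (5/69).
5 ≡ 1 (mod 4), so quadratic reciprocity gives (5/69) = (69/5). Reduce: 69 ≡ 4 (mod 5). Now have (4/5).
Factor out 2: 4 = 2^2. Since 5 ≡ 5 (mod 8), (2/5) = -1, and (2/5)^2 = +1. Now have (1/5).
(1/5) = 1. Collecting the sign factors: 1.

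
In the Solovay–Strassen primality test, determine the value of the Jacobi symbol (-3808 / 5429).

Reduce the numerator: -3808 ≡ 1621 (mod 5429), so (-3808 / 5429) = (1621 / 5429).
1621 ≡ 1 (mod 4), so quadratic reciprocity gives (1621 / 5429) = (5429 / 1621). Reduce: 5429 ≡ 566 (mod 1621). Now have (566 / 1621).
Factor out 2: 566 = 2·283. Since 1621 ≡ 5 (mod 8), (2 / 1621) = -1. Now have -(283 / 1621).
1621 ≡ 1 (mod 4), so quadratic reciprocity gives (283 / 1621) = (1621 / 283). Reduce: 1621 ≡ 206 (mod 283). Now have -(206 / 283).
Factor out 2: 206 = 2·103. Since 283 ≡ 3 (mod 8), (2 / 283) = -1. Now have (103 / 283).
Both 103 ≡ 3 and 283 ≡ 3 (mod 4), so reciprocity gives (103 / 283) = -(283 / 103). Reduce: 283 ≡ 77 (mod 103). Now have -(77 / 103).
77 ≡ 1 (mod 4), so quadratic reciprocity gives (77 / 103) = (103 / 77). Reduce: 103 ≡ 26 (mod 77). Now have -(26 / 77).
Factor out 2: 26 = 2·13. Since 77 ≡ 5 (mod 8), (2 / 77) = -1. Now have (13 / 77).
13 ≡ 1 (mod 4), so quadratic reciprocity gives (13 / 77) = (77 / 13). Reduce: 77 ≡ 12 (mod 13). Now have (12 / 13).
Factor out 2: 12 = 2^2·3. Since 13 ≡ 5 (mod 8), (2 / 13) = -1, and (2 / 13)^2 = +1. Now have (3 / 13).
13 ≡ 1 (mod 4), so quadratic reciprocity gives (3 / 13) = (13 / 3). Reduce: 13 ≡ 1 (mod 3). Now have (1 / 3).
(1 / 3) = 1. Collecting the sign factors: 1.

1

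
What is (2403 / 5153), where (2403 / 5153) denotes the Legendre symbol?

5153 ≡ 1 (mod 4), so quadratic reciprocity gives (2403 / 5153) = (5153 / 2403). Reduce: 5153 ≡ 347 (mod 2403). Now have (347 / 2403).
Both 347 ≡ 3 and 2403 ≡ 3 (mod 4), so reciprocity gives (347 / 2403) = -(2403 / 347). Reduce: 2403 ≡ 321 (mod 347). Now have -(321 / 347).
321 ≡ 1 (mod 4), so quadratic reciprocity gives (321 / 347) = (347 / 321). Reduce: 347 ≡ 26 (mod 321). Now have -(26 / 321).
Factor out 2: 26 = 2·13. Since 321 ≡ 1 (mod 8), (2 / 321) = +1. Now have -(13 / 321).
13 ≡ 1 (mod 4), so quadratic reciprocity gives (13 / 321) = (321 / 13). Reduce: 321 ≡ 9 (mod 13). Now have -(9 / 13).
9 ≡ 1 (mod 4), so quadratic reciprocity gives (9 / 13) = (13 / 9). Reduce: 13 ≡ 4 (mod 9). Now have -(4 / 9).
Factor out 2: 4 = 2^2. Since 9 ≡ 1 (mod 8), (2 / 9) = +1, and (2 / 9)^2 = +1. Now have -(1 / 9).
(1 / 9) = 1. Collecting the sign factors: -1.

-1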